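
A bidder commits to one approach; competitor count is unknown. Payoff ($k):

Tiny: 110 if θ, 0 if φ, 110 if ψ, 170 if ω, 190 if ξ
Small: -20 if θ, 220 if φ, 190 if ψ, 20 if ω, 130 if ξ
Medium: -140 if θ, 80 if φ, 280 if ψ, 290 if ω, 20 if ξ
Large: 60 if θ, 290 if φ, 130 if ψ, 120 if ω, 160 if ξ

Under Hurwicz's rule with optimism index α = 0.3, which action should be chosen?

Large

Tiny: 0.3·190 + 0.7·0 = 57
Small: 0.3·220 + 0.7·(-20) = 52
Medium: 0.3·290 + 0.7·(-140) = -11
Large: 0.3·290 + 0.7·60 = 129
Highest Hurwicz score = 129 → Large.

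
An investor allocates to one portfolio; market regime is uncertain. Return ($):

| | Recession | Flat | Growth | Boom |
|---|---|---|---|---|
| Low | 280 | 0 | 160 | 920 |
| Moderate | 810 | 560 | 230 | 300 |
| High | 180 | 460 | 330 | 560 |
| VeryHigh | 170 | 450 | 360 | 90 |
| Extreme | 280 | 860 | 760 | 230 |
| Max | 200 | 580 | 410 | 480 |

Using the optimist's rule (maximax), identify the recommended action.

Low

Row maxima: Low=920, Moderate=810, High=560, VeryHigh=450, Extreme=860, Max=580
Best best-case = 920 → Low.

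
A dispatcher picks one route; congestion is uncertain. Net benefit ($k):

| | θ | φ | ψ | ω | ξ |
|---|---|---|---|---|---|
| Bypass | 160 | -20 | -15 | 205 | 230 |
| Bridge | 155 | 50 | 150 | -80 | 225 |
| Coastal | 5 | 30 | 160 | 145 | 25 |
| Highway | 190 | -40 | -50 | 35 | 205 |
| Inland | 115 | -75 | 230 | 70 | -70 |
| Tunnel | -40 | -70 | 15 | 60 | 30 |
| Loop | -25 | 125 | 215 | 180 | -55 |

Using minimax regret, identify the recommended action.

Coastal

Column bests: θ=190, φ=125, ψ=230, ω=205, ξ=230.
Bypass regrets: 30, 145, 245, 0, 0 → max 245
Bridge regrets: 35, 75, 80, 285, 5 → max 285
Coastal regrets: 185, 95, 70, 60, 205 → max 205
Highway regrets: 0, 165, 280, 170, 25 → max 280
Inland regrets: 75, 200, 0, 135, 300 → max 300
Tunnel regrets: 230, 195, 215, 145, 200 → max 230
Loop regrets: 215, 0, 15, 25, 285 → max 285
Smallest max regret = 205 → Coastal.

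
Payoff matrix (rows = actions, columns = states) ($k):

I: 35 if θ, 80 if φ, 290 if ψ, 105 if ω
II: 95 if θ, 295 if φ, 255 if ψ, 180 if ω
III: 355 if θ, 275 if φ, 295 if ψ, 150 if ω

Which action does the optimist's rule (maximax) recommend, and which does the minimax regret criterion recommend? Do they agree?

Row maxima: I=290, II=295, III=355
Best best-case = 355 → III.
Column bests: θ=355, φ=295, ψ=295, ω=180.
I regrets: 320, 215, 5, 75 → max 320
II regrets: 260, 0, 40, 0 → max 260
III regrets: 0, 20, 0, 30 → max 30
Smallest max regret = 30 → III.

maximax → III; minimax regret → III (agree)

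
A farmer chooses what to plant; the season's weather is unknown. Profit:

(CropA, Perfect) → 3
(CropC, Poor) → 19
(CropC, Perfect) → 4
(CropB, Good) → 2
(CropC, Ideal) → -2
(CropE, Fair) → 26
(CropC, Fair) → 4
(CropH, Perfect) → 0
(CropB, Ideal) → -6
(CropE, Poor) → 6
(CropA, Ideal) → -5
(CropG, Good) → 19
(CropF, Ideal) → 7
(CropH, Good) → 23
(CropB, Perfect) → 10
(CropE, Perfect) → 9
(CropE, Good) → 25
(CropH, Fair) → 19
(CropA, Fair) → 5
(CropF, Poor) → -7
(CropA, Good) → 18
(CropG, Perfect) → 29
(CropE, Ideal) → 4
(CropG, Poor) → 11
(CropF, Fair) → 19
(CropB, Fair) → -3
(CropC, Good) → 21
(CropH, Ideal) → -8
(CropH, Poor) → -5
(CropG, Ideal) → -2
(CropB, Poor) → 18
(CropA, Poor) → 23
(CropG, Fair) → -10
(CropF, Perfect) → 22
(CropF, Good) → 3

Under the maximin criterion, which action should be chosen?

Row minima: CropG=-10, CropE=4, CropA=-5, CropF=-7, CropC=-2, CropH=-8, CropB=-6
Best worst-case = 4 → CropE.

CropE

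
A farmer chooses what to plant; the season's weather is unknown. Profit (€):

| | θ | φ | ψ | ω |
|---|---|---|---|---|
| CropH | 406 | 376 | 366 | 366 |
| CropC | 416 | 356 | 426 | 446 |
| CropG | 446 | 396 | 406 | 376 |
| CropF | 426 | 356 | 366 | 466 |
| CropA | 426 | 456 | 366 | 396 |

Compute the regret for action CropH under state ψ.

60

Best payoff under ψ is 426.
Regret = 426 − 366 = 60.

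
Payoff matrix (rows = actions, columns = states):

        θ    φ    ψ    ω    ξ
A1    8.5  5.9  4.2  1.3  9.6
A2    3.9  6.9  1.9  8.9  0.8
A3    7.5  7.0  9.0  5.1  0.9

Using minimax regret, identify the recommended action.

Column bests: θ=8.5, φ=7.0, ψ=9.0, ω=8.9, ξ=9.6.
A1 regrets: 0.0, 1.1, 4.8, 7.6, 0.0 → max 7.6
A2 regrets: 4.6, 0.1, 7.1, 0.0, 8.8 → max 8.8
A3 regrets: 1.0, 0.0, 0.0, 3.8, 8.7 → max 8.7
Smallest max regret = 7.6 → A1.

A1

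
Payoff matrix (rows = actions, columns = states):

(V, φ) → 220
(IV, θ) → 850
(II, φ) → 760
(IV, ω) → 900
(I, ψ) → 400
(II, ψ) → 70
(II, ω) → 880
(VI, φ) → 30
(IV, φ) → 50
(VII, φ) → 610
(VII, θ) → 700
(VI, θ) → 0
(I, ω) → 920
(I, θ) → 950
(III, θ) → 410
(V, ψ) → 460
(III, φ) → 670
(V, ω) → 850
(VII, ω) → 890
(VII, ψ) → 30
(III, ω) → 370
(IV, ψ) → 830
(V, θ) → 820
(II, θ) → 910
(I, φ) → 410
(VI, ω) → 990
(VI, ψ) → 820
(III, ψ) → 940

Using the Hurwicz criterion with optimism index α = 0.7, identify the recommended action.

I

I: 0.7·950 + 0.3·400 = 785
II: 0.7·910 + 0.3·70 = 658
III: 0.7·940 + 0.3·370 = 769
IV: 0.7·900 + 0.3·50 = 645
V: 0.7·850 + 0.3·220 = 661
VI: 0.7·990 + 0.3·0 = 693
VII: 0.7·890 + 0.3·30 = 632
Highest Hurwicz score = 785 → I.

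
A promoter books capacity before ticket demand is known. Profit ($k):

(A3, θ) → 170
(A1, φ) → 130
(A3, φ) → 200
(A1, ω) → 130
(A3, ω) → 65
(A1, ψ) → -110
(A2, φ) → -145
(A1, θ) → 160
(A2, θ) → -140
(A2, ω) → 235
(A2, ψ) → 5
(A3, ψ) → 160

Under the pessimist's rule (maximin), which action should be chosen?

A3

Row minima: A1=-110, A2=-145, A3=65
Best worst-case = 65 → A3.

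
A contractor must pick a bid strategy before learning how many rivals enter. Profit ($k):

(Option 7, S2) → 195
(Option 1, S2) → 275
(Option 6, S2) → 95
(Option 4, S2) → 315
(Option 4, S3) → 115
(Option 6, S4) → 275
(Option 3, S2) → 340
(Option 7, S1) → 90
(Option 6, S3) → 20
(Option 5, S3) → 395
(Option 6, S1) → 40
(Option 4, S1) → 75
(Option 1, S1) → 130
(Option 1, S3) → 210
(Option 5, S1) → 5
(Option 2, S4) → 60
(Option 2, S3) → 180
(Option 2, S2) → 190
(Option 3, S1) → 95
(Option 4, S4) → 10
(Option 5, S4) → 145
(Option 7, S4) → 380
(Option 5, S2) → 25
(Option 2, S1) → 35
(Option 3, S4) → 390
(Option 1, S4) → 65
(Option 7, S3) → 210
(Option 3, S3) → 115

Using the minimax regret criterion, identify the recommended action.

Column bests: S1=130, S2=340, S3=395, S4=390.
Option 1 regrets: 0, 65, 185, 325 → max 325
Option 2 regrets: 95, 150, 215, 330 → max 330
Option 3 regrets: 35, 0, 280, 0 → max 280
Option 4 regrets: 55, 25, 280, 380 → max 380
Option 5 regrets: 125, 315, 0, 245 → max 315
Option 6 regrets: 90, 245, 375, 115 → max 375
Option 7 regrets: 40, 145, 185, 10 → max 185
Smallest max regret = 185 → Option 7.

Option 7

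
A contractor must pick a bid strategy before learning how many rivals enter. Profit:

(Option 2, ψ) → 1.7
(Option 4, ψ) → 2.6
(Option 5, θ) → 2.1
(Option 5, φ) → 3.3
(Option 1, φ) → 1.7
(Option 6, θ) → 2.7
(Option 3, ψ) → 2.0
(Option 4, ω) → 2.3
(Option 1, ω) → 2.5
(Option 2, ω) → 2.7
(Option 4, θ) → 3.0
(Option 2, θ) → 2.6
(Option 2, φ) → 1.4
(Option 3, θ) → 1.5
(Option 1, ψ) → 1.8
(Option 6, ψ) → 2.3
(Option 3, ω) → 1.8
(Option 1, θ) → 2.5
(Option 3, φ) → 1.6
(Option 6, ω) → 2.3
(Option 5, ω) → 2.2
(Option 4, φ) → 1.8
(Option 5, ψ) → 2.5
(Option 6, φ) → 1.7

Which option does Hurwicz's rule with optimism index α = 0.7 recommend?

Option 1: 0.7·2.5 + 0.3·1.7 = 2.26
Option 2: 0.7·2.7 + 0.3·1.4 = 2.31
Option 3: 0.7·2.0 + 0.3·1.5 = 1.85
Option 4: 0.7·3.0 + 0.3·1.8 = 2.64
Option 5: 0.7·3.3 + 0.3·2.1 = 2.94
Option 6: 0.7·2.7 + 0.3·1.7 = 2.4
Highest Hurwicz score = 2.94 → Option 5.

Option 5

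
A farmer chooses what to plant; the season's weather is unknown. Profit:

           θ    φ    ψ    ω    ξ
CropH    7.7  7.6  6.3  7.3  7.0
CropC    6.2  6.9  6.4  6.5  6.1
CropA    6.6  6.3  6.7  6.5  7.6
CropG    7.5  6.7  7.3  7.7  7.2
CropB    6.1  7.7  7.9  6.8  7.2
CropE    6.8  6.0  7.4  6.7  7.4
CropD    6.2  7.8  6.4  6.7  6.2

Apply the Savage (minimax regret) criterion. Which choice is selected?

Column bests: θ=7.7, φ=7.8, ψ=7.9, ω=7.7, ξ=7.6.
CropH regrets: 0.0, 0.2, 1.6, 0.4, 0.6 → max 1.6
CropC regrets: 1.5, 0.9, 1.5, 1.2, 1.5 → max 1.5
CropA regrets: 1.1, 1.5, 1.2, 1.2, 0.0 → max 1.5
CropG regrets: 0.2, 1.1, 0.6, 0.0, 0.4 → max 1.1
CropB regrets: 1.6, 0.1, 0.0, 0.9, 0.4 → max 1.6
CropE regrets: 0.9, 1.8, 0.5, 1.0, 0.2 → max 1.8
CropD regrets: 1.5, 0.0, 1.5, 1.0, 1.4 → max 1.5
Smallest max regret = 1.1 → CropG.

CropG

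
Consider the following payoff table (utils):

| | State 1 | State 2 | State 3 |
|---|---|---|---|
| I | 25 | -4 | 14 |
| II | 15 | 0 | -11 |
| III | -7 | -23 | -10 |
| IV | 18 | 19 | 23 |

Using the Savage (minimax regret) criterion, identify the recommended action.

Column bests: State 1=25, State 2=19, State 3=23.
I regrets: 0, 23, 9 → max 23
II regrets: 10, 19, 34 → max 34
III regrets: 32, 42, 33 → max 42
IV regrets: 7, 0, 0 → max 7
Smallest max regret = 7 → IV.

IV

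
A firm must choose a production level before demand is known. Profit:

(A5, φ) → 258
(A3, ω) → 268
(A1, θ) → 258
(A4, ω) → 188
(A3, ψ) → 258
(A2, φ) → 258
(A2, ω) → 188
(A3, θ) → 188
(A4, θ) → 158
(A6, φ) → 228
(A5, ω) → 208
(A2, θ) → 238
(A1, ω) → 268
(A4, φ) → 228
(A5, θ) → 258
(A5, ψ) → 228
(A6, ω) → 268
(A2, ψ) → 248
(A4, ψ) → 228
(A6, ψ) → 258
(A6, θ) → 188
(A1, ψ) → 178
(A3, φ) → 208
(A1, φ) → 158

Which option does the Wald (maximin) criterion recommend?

Row minima: A1=158, A2=188, A3=188, A4=158, A5=208, A6=188
Best worst-case = 208 → A5.

A5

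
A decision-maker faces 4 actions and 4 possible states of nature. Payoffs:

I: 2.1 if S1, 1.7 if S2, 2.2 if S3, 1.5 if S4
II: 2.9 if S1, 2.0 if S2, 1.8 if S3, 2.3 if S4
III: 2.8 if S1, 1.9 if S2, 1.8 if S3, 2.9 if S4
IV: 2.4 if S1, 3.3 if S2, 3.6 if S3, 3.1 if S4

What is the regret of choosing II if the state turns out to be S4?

Best payoff under S4 is 3.1.
Regret = 3.1 − 2.3 = 0.8.

0.8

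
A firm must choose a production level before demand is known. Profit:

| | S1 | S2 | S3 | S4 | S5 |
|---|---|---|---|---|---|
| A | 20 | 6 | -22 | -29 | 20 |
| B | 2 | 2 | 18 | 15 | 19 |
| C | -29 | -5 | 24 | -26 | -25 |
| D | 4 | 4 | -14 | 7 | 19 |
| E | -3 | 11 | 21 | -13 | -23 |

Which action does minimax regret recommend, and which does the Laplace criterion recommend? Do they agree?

minimax regret → B; laplace → B (agree)

Column bests: S1=20, S2=11, S3=24, S4=15, S5=20.
A regrets: 0, 5, 46, 44, 0 → max 46
B regrets: 18, 9, 6, 0, 1 → max 18
C regrets: 49, 16, 0, 41, 45 → max 49
D regrets: 16, 7, 38, 8, 1 → max 38
E regrets: 23, 0, 3, 28, 43 → max 43
Smallest max regret = 18 → B.
Row averages: A=-1, B=11.2, C=-12.2, D=4, E=-1.4
Highest average = 11.2 → B.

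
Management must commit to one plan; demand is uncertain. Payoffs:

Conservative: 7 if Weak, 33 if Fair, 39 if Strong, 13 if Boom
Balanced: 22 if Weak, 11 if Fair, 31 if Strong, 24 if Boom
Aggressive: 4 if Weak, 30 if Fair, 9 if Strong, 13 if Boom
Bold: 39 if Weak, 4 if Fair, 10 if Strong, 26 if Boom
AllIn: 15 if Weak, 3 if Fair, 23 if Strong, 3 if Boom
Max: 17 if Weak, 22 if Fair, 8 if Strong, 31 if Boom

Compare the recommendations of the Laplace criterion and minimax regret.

laplace → Conservative; minimax regret → Balanced (disagree)

Row averages: Conservative=23, Balanced=22, Aggressive=14, Bold=19.75, AllIn=11, Max=19.5
Highest average = 23 → Conservative.
Column bests: Weak=39, Fair=33, Strong=39, Boom=31.
Conservative regrets: 32, 0, 0, 18 → max 32
Balanced regrets: 17, 22, 8, 7 → max 22
Aggressive regrets: 35, 3, 30, 18 → max 35
Bold regrets: 0, 29, 29, 5 → max 29
AllIn regrets: 24, 30, 16, 28 → max 30
Max regrets: 22, 11, 31, 0 → max 31
Smallest max regret = 22 → Balanced.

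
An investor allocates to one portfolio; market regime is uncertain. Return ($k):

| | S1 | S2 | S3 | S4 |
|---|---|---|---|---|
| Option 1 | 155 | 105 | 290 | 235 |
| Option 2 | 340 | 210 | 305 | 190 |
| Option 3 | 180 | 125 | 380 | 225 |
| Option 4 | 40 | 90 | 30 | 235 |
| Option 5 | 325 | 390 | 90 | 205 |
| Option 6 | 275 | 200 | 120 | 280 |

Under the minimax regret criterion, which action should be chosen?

Option 2

Column bests: S1=340, S2=390, S3=380, S4=280.
Option 1 regrets: 185, 285, 90, 45 → max 285
Option 2 regrets: 0, 180, 75, 90 → max 180
Option 3 regrets: 160, 265, 0, 55 → max 265
Option 4 regrets: 300, 300, 350, 45 → max 350
Option 5 regrets: 15, 0, 290, 75 → max 290
Option 6 regrets: 65, 190, 260, 0 → max 260
Smallest max regret = 180 → Option 2.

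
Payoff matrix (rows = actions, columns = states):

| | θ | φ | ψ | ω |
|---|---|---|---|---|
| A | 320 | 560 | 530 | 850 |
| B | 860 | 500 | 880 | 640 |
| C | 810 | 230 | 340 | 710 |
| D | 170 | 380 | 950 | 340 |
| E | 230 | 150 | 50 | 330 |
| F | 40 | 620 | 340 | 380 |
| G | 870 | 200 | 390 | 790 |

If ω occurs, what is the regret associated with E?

520

Best payoff under ω is 850.
Regret = 850 − 330 = 520.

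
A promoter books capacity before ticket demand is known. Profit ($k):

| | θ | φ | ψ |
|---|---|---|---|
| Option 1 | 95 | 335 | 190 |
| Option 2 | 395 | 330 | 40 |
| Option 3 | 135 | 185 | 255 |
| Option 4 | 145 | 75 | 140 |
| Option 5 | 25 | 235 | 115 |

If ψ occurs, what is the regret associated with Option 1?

Best payoff under ψ is 255.
Regret = 255 − 190 = 65.

65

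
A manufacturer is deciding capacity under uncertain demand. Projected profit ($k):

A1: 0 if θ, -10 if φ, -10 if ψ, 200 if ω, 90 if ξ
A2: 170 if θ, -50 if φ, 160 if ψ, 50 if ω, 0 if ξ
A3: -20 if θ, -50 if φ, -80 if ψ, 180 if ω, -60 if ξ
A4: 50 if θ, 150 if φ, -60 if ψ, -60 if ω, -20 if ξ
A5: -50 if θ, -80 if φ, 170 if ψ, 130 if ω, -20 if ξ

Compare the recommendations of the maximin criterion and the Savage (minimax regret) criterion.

maximin → A1; minimax regret → A1 (agree)

Row minima: A1=-10, A2=-50, A3=-80, A4=-60, A5=-80
Best worst-case = -10 → A1.
Column bests: θ=170, φ=150, ψ=170, ω=200, ξ=90.
A1 regrets: 170, 160, 180, 0, 0 → max 180
A2 regrets: 0, 200, 10, 150, 90 → max 200
A3 regrets: 190, 200, 250, 20, 150 → max 250
A4 regrets: 120, 0, 230, 260, 110 → max 260
A5 regrets: 220, 230, 0, 70, 110 → max 230
Smallest max regret = 180 → A1.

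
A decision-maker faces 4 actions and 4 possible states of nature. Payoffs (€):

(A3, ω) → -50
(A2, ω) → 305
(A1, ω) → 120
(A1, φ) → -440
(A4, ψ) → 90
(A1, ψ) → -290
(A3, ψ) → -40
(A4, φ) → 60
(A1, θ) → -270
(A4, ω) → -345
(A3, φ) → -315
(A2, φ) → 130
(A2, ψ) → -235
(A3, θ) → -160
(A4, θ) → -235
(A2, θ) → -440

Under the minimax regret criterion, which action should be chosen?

A2

Column bests: θ=-160, φ=130, ψ=90, ω=305.
A1 regrets: 110, 570, 380, 185 → max 570
A2 regrets: 280, 0, 325, 0 → max 325
A3 regrets: 0, 445, 130, 355 → max 445
A4 regrets: 75, 70, 0, 650 → max 650
Smallest max regret = 325 → A2.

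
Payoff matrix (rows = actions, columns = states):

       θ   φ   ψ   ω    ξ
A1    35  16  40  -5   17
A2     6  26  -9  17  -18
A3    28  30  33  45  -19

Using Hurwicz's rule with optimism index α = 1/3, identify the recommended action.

A1

A1: 1/3·40 + 2/3·(-5) = 10
A2: 1/3·26 + 2/3·(-18) = -10/3
A3: 1/3·45 + 2/3·(-19) = 7/3
Highest Hurwicz score = 10 → A1.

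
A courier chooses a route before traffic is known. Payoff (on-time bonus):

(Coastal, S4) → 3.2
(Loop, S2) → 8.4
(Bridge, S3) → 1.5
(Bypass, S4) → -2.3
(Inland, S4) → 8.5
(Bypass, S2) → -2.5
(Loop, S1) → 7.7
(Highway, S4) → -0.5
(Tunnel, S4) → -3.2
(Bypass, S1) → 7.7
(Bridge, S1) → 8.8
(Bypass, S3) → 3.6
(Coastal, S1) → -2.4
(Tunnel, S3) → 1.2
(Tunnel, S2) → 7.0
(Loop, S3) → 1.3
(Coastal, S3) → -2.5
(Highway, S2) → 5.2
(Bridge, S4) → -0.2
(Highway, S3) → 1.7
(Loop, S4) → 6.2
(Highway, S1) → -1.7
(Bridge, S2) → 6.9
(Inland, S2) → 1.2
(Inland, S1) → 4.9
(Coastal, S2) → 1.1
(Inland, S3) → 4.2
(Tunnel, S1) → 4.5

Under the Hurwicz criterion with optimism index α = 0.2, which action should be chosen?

Inland: 0.2·8.5 + 0.8·1.2 = 2.66
Tunnel: 0.2·7.0 + 0.8·(-3.2) = -1.16
Coastal: 0.2·3.2 + 0.8·(-2.5) = -1.36
Bridge: 0.2·8.8 + 0.8·(-0.2) = 1.6
Loop: 0.2·8.4 + 0.8·1.3 = 2.72
Highway: 0.2·5.2 + 0.8·(-1.7) = -0.32
Bypass: 0.2·7.7 + 0.8·(-2.5) = -0.46
Highest Hurwicz score = 2.72 → Loop.

Loop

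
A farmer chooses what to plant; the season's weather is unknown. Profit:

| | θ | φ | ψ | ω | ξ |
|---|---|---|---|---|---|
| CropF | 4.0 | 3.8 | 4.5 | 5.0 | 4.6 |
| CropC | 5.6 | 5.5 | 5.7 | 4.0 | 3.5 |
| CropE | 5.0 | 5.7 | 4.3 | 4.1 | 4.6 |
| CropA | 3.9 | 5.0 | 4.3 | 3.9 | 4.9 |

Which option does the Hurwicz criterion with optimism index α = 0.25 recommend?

CropF: 0.25·5.0 + 0.75·3.8 = 4.1
CropC: 0.25·5.7 + 0.75·3.5 = 4.05
CropE: 0.25·5.7 + 0.75·4.1 = 4.5
CropA: 0.25·5.0 + 0.75·3.9 = 4.175
Highest Hurwicz score = 4.5 → CropE.

CropE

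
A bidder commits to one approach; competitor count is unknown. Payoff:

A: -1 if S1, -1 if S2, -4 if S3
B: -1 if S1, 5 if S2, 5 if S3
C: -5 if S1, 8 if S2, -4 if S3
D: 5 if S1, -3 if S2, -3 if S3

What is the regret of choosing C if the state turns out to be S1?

Best payoff under S1 is 5.
Regret = 5 − (-5) = 10.

10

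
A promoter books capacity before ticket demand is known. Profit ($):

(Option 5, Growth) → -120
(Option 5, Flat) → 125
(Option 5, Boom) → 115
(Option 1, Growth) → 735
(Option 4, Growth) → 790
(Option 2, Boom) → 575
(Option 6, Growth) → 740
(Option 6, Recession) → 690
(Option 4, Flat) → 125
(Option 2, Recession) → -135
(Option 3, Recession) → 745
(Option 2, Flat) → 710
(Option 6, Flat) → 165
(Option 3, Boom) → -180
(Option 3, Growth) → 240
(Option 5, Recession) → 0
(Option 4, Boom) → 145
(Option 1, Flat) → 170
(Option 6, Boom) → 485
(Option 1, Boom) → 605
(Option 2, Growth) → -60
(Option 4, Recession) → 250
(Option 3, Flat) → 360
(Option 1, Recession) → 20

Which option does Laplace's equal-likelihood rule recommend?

Option 6

Row averages: Option 1=382.5, Option 2=272.5, Option 3=291.25, Option 4=327.5, Option 5=30, Option 6=520
Highest average = 520 → Option 6.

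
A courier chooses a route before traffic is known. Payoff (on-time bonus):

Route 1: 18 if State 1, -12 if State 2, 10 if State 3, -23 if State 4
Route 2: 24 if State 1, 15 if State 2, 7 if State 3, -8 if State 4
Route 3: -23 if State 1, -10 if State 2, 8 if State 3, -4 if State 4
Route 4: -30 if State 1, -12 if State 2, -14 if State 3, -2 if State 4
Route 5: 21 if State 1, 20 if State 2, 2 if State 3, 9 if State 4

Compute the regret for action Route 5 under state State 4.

0

Best payoff under State 4 is 9.
Regret = 9 − 9 = 0.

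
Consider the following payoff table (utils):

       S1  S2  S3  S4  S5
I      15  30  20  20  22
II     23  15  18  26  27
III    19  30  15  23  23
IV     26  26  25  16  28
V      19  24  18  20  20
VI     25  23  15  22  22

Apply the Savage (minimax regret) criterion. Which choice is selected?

Column bests: S1=26, S2=30, S3=25, S4=26, S5=28.
I regrets: 11, 0, 5, 6, 6 → max 11
II regrets: 3, 15, 7, 0, 1 → max 15
III regrets: 7, 0, 10, 3, 5 → max 10
IV regrets: 0, 4, 0, 10, 0 → max 10
V regrets: 7, 6, 7, 6, 8 → max 8
VI regrets: 1, 7, 10, 4, 6 → max 10
Smallest max regret = 8 → V.

V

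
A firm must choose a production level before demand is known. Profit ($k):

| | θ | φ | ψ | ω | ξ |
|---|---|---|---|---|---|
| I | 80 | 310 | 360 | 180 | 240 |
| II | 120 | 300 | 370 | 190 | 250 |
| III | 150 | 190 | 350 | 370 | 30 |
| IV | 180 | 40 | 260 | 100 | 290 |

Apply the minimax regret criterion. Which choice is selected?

Column bests: θ=180, φ=310, ψ=370, ω=370, ξ=290.
I regrets: 100, 0, 10, 190, 50 → max 190
II regrets: 60, 10, 0, 180, 40 → max 180
III regrets: 30, 120, 20, 0, 260 → max 260
IV regrets: 0, 270, 110, 270, 0 → max 270
Smallest max regret = 180 → II.

II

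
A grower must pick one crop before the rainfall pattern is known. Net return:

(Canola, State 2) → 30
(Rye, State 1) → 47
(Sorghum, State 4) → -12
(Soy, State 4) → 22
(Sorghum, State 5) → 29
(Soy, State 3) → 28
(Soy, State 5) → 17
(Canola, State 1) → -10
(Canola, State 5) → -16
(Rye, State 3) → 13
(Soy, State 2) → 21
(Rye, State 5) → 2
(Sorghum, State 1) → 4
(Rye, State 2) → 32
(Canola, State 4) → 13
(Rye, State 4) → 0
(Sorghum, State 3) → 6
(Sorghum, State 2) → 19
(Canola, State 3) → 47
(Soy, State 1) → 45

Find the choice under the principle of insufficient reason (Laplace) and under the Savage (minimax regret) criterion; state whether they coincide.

laplace → Soy; minimax regret → Soy (agree)

Row averages: Canola=12.8, Rye=18.8, Soy=26.6, Sorghum=9.2
Highest average = 26.6 → Soy.
Column bests: State 1=47, State 2=32, State 3=47, State 4=22, State 5=29.
Canola regrets: 57, 2, 0, 9, 45 → max 57
Rye regrets: 0, 0, 34, 22, 27 → max 34
Soy regrets: 2, 11, 19, 0, 12 → max 19
Sorghum regrets: 43, 13, 41, 34, 0 → max 43
Smallest max regret = 19 → Soy.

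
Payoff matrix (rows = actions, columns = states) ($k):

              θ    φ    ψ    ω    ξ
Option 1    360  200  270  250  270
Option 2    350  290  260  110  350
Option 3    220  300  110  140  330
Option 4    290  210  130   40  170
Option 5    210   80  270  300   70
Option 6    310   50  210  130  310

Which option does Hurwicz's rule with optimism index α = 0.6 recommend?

Option 1

Option 1: 0.6·360 + 0.4·200 = 296
Option 2: 0.6·350 + 0.4·110 = 254
Option 3: 0.6·330 + 0.4·110 = 242
Option 4: 0.6·290 + 0.4·40 = 190
Option 5: 0.6·300 + 0.4·70 = 208
Option 6: 0.6·310 + 0.4·50 = 206
Highest Hurwicz score = 296 → Option 1.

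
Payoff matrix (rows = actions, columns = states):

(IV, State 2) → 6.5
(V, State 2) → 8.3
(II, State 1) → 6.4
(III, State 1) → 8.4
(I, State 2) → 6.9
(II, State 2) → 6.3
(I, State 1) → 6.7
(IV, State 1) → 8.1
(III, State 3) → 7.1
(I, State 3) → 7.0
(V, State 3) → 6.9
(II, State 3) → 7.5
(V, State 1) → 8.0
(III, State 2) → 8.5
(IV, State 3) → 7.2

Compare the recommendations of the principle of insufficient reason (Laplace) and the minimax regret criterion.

Row averages: I=103/15, II=101/15, III=8, IV=109/15, V=116/15
Highest average = 8 → III.
Column bests: State 1=8.4, State 2=8.5, State 3=7.5.
I regrets: 1.7, 1.6, 0.5 → max 1.7
II regrets: 2.0, 2.2, 0.0 → max 2.2
III regrets: 0.0, 0.0, 0.4 → max 0.4
IV regrets: 0.3, 2.0, 0.3 → max 2.0
V regrets: 0.4, 0.2, 0.6 → max 0.6
Smallest max regret = 0.4 → III.

laplace → III; minimax regret → III (agree)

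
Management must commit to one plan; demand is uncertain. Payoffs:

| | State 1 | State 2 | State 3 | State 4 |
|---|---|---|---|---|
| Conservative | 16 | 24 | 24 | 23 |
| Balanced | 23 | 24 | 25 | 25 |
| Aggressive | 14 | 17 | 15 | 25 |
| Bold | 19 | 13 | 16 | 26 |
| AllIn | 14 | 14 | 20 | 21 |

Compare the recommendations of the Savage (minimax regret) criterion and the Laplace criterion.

Column bests: State 1=23, State 2=24, State 3=25, State 4=26.
Conservative regrets: 7, 0, 1, 3 → max 7
Balanced regrets: 0, 0, 0, 1 → max 1
Aggressive regrets: 9, 7, 10, 1 → max 10
Bold regrets: 4, 11, 9, 0 → max 11
AllIn regrets: 9, 10, 5, 5 → max 10
Smallest max regret = 1 → Balanced.
Row averages: Conservative=21.75, Balanced=24.25, Aggressive=17.75, Bold=18.5, AllIn=17.25
Highest average = 24.25 → Balanced.

minimax regret → Balanced; laplace → Balanced (agree)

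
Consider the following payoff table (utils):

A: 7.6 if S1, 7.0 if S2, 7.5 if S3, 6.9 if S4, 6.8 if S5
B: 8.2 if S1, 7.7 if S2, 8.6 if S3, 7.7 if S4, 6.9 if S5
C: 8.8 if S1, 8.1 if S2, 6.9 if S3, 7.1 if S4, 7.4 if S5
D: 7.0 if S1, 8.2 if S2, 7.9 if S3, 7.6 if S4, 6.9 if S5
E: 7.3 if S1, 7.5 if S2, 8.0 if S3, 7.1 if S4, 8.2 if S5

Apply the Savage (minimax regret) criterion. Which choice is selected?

B

Column bests: S1=8.8, S2=8.2, S3=8.6, S4=7.7, S5=8.2.
A regrets: 1.2, 1.2, 1.1, 0.8, 1.4 → max 1.4
B regrets: 0.6, 0.5, 0.0, 0.0, 1.3 → max 1.3
C regrets: 0.0, 0.1, 1.7, 0.6, 0.8 → max 1.7
D regrets: 1.8, 0.0, 0.7, 0.1, 1.3 → max 1.8
E regrets: 1.5, 0.7, 0.6, 0.6, 0.0 → max 1.5
Smallest max regret = 1.3 → B.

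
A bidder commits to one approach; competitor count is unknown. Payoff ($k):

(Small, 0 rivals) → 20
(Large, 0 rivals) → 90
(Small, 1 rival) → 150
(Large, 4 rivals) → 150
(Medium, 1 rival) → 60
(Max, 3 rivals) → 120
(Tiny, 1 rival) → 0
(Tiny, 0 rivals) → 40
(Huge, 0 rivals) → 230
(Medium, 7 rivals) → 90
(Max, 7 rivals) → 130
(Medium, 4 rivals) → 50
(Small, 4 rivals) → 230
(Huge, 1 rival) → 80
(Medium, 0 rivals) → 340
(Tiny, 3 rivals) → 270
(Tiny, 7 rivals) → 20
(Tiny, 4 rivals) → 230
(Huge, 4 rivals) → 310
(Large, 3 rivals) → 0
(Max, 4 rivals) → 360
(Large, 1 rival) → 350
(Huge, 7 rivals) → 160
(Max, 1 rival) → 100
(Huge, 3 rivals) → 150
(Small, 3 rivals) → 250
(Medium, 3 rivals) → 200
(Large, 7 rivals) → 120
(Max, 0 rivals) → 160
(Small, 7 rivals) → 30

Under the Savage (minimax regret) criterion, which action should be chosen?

Column bests: 0 rivals=340, 1 rival=350, 3 rivals=270, 4 rivals=360, 7 rivals=160.
Tiny regrets: 300, 350, 0, 130, 140 → max 350
Small regrets: 320, 200, 20, 130, 130 → max 320
Medium regrets: 0, 290, 70, 310, 70 → max 310
Large regrets: 250, 0, 270, 210, 40 → max 270
Huge regrets: 110, 270, 120, 50, 0 → max 270
Max regrets: 180, 250, 150, 0, 30 → max 250
Smallest max regret = 250 → Max.

Max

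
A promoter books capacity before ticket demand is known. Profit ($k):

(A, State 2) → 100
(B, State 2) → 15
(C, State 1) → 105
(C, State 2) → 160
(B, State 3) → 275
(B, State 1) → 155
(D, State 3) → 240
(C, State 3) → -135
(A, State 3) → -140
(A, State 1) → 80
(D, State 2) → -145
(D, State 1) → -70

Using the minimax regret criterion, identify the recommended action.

B

Column bests: State 1=155, State 2=160, State 3=275.
A regrets: 75, 60, 415 → max 415
B regrets: 0, 145, 0 → max 145
C regrets: 50, 0, 410 → max 410
D regrets: 225, 305, 35 → max 305
Smallest max regret = 145 → B.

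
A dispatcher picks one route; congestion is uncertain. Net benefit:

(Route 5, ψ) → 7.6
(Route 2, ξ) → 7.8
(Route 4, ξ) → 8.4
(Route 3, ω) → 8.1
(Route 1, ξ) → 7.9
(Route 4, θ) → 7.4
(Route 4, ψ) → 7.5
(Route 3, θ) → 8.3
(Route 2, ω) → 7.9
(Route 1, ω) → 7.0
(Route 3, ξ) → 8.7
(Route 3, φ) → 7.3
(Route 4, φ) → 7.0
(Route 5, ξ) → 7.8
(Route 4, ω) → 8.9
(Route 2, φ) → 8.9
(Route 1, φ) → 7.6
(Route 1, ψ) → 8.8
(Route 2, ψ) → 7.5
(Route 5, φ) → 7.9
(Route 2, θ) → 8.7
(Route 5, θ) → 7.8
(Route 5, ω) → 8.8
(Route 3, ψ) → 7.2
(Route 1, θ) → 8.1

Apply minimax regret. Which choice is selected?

Route 5

Column bests: θ=8.7, φ=8.9, ψ=8.8, ω=8.9, ξ=8.7.
Route 1 regrets: 0.6, 1.3, 0.0, 1.9, 0.8 → max 1.9
Route 2 regrets: 0.0, 0.0, 1.3, 1.0, 0.9 → max 1.3
Route 3 regrets: 0.4, 1.6, 1.6, 0.8, 0.0 → max 1.6
Route 4 regrets: 1.3, 1.9, 1.3, 0.0, 0.3 → max 1.9
Route 5 regrets: 0.9, 1.0, 1.2, 0.1, 0.9 → max 1.2
Smallest max regret = 1.2 → Route 5.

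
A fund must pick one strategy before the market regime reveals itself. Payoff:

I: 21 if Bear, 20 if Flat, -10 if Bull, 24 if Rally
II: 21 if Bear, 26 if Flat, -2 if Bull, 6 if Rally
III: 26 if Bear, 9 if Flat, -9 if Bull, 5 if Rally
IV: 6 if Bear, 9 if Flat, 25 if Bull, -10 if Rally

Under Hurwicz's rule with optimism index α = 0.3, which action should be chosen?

II

I: 0.3·24 + 0.7·(-10) = 0.2
II: 0.3·26 + 0.7·(-2) = 6.4
III: 0.3·26 + 0.7·(-9) = 1.5
IV: 0.3·25 + 0.7·(-10) = 0.5
Highest Hurwicz score = 6.4 → II.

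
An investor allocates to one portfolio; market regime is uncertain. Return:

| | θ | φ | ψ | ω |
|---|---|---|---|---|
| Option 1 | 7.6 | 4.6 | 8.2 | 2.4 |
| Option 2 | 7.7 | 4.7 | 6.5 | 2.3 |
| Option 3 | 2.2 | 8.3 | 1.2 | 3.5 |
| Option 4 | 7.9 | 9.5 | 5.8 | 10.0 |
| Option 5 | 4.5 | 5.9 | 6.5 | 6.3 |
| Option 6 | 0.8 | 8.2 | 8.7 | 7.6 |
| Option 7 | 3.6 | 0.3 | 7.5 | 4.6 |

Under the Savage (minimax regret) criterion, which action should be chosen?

Option 4

Column bests: θ=7.9, φ=9.5, ψ=8.7, ω=10.0.
Option 1 regrets: 0.3, 4.9, 0.5, 7.6 → max 7.6
Option 2 regrets: 0.2, 4.8, 2.2, 7.7 → max 7.7
Option 3 regrets: 5.7, 1.2, 7.5, 6.5 → max 7.5
Option 4 regrets: 0.0, 0.0, 2.9, 0.0 → max 2.9
Option 5 regrets: 3.4, 3.6, 2.2, 3.7 → max 3.7
Option 6 regrets: 7.1, 1.3, 0.0, 2.4 → max 7.1
Option 7 regrets: 4.3, 9.2, 1.2, 5.4 → max 9.2
Smallest max regret = 2.9 → Option 4.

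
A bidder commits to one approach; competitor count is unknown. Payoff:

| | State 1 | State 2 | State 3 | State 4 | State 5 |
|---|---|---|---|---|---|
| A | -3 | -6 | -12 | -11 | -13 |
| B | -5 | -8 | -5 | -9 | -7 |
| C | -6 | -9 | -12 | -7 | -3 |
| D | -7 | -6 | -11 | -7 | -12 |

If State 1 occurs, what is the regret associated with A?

0

Best payoff under State 1 is -3.
Regret = -3 − (-3) = 0.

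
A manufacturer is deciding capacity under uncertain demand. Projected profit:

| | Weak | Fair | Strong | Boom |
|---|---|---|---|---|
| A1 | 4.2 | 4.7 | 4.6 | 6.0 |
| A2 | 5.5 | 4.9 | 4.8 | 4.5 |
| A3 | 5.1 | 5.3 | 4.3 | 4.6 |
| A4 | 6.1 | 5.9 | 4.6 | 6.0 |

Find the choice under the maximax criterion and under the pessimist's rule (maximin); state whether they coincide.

maximax → A4; maximin → A4 (agree)

Row maxima: A1=6.0, A2=5.5, A3=5.3, A4=6.1
Best best-case = 6.1 → A4.
Row minima: A1=4.2, A2=4.5, A3=4.3, A4=4.6
Best worst-case = 4.6 → A4.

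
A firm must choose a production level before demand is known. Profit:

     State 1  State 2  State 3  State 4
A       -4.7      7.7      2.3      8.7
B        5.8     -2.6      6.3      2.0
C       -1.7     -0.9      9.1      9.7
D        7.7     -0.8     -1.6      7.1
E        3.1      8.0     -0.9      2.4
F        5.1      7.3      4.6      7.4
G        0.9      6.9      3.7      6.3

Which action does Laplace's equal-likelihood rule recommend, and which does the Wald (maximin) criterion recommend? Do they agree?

Row averages: A=3.5, B=2.875, C=4.05, D=3.1, E=3.15, F=6.1, G=4.45
Highest average = 6.1 → F.
Row minima: A=-4.7, B=-2.6, C=-1.7, D=-1.6, E=-0.9, F=4.6, G=0.9
Best worst-case = 4.6 → F.

laplace → F; maximin → F (agree)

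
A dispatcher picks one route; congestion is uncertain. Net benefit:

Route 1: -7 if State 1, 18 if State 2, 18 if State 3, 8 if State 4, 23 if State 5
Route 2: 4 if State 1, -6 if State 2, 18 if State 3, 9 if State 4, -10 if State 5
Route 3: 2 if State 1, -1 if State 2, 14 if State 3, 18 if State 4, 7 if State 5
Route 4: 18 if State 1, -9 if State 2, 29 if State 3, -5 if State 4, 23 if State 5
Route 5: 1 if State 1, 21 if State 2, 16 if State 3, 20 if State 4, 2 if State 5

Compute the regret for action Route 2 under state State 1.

14

Best payoff under State 1 is 18.
Regret = 18 − 4 = 14.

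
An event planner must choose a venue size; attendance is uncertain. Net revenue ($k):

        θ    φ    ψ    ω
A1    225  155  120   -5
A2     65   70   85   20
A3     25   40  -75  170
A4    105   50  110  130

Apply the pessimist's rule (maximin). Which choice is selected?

Row minima: A1=-5, A2=20, A3=-75, A4=50
Best worst-case = 50 → A4.

A4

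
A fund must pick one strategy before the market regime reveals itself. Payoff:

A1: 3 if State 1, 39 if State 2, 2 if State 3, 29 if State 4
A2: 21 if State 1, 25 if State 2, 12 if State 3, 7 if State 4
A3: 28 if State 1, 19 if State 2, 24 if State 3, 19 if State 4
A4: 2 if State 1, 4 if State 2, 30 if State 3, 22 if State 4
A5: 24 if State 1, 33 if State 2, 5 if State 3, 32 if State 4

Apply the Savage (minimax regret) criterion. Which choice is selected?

A3

Column bests: State 1=28, State 2=39, State 3=30, State 4=32.
A1 regrets: 25, 0, 28, 3 → max 28
A2 regrets: 7, 14, 18, 25 → max 25
A3 regrets: 0, 20, 6, 13 → max 20
A4 regrets: 26, 35, 0, 10 → max 35
A5 regrets: 4, 6, 25, 0 → max 25
Smallest max regret = 20 → A3.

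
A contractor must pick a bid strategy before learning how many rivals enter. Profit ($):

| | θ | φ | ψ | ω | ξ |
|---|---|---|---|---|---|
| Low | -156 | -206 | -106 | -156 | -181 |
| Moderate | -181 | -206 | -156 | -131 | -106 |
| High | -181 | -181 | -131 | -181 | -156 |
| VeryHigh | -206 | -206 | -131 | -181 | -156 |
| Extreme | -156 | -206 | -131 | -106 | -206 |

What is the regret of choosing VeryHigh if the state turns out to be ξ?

Best payoff under ξ is -106.
Regret = -106 − (-156) = 50.

50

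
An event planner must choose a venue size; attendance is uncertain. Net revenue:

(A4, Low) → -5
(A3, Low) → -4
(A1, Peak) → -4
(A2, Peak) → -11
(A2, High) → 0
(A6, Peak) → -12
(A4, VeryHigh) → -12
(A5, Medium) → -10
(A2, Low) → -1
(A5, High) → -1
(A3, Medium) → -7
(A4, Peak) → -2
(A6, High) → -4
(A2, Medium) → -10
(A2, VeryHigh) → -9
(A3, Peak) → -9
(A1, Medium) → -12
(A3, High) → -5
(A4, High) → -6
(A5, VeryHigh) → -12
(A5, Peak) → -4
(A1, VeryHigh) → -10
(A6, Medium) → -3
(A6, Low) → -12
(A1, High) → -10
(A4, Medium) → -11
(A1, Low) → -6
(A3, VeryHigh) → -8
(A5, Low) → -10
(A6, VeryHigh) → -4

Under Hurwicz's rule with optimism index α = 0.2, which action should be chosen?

A1: 0.2·(-4) + 0.8·(-12) = -10.4
A2: 0.2·0 + 0.8·(-11) = -8.8
A3: 0.2·(-4) + 0.8·(-9) = -8
A4: 0.2·(-2) + 0.8·(-12) = -10
A5: 0.2·(-1) + 0.8·(-12) = -9.8
A6: 0.2·(-3) + 0.8·(-12) = -10.2
Highest Hurwicz score = -8 → A3.

A3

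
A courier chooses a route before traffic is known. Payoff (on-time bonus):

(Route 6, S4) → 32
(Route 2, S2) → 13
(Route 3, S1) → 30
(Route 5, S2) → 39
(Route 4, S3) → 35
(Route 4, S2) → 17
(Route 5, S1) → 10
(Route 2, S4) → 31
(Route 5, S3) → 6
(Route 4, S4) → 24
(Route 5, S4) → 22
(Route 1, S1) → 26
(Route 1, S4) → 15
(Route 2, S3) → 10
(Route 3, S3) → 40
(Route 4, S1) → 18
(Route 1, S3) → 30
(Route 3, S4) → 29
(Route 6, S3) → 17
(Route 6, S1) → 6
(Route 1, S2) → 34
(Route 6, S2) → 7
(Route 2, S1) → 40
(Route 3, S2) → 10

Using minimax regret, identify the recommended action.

Route 1

Column bests: S1=40, S2=39, S3=40, S4=32.
Route 1 regrets: 14, 5, 10, 17 → max 17
Route 2 regrets: 0, 26, 30, 1 → max 30
Route 3 regrets: 10, 29, 0, 3 → max 29
Route 4 regrets: 22, 22, 5, 8 → max 22
Route 5 regrets: 30, 0, 34, 10 → max 34
Route 6 regrets: 34, 32, 23, 0 → max 34
Smallest max regret = 17 → Route 1.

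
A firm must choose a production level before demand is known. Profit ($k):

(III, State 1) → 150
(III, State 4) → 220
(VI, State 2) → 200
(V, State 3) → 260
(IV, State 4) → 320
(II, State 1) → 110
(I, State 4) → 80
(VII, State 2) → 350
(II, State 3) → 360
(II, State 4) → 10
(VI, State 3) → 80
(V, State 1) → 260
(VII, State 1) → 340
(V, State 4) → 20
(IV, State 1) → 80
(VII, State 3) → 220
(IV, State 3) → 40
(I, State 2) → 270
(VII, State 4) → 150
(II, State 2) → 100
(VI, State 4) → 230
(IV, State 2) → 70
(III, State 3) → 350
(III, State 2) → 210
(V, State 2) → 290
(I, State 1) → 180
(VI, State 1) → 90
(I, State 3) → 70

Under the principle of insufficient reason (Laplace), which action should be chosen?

Row averages: I=150, II=145, III=232.5, IV=127.5, V=207.5, VI=150, VII=265
Highest average = 265 → VII.

VII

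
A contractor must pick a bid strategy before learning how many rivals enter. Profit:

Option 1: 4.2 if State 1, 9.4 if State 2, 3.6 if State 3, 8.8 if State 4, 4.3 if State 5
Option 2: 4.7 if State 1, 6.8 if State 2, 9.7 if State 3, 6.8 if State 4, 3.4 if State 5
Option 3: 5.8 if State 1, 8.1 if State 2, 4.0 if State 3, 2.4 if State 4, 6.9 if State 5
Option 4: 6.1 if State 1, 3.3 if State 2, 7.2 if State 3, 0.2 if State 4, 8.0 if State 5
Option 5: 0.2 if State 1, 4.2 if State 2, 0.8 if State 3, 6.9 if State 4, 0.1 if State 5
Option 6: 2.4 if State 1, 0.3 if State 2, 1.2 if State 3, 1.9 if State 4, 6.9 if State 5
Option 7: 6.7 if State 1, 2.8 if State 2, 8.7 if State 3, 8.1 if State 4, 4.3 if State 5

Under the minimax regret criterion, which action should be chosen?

Column bests: State 1=6.7, State 2=9.4, State 3=9.7, State 4=8.8, State 5=8.0.
Option 1 regrets: 2.5, 0.0, 6.1, 0.0, 3.7 → max 6.1
Option 2 regrets: 2.0, 2.6, 0.0, 2.0, 4.6 → max 4.6
Option 3 regrets: 0.9, 1.3, 5.7, 6.4, 1.1 → max 6.4
Option 4 regrets: 0.6, 6.1, 2.5, 8.6, 0.0 → max 8.6
Option 5 regrets: 6.5, 5.2, 8.9, 1.9, 7.9 → max 8.9
Option 6 regrets: 4.3, 9.1, 8.5, 6.9, 1.1 → max 9.1
Option 7 regrets: 0.0, 6.6, 1.0, 0.7, 3.7 → max 6.6
Smallest max regret = 4.6 → Option 2.

Option 2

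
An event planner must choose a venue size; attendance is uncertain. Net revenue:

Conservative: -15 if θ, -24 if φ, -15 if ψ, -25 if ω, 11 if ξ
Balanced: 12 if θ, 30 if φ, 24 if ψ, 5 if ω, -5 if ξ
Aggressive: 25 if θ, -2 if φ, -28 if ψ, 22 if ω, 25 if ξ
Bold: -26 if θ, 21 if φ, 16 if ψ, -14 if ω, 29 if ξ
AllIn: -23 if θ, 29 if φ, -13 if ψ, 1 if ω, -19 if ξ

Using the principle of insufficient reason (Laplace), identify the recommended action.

Row averages: Conservative=-13.6, Balanced=13.2, Aggressive=8.4, Bold=5.2, AllIn=-5
Highest average = 13.2 → Balanced.

Balanced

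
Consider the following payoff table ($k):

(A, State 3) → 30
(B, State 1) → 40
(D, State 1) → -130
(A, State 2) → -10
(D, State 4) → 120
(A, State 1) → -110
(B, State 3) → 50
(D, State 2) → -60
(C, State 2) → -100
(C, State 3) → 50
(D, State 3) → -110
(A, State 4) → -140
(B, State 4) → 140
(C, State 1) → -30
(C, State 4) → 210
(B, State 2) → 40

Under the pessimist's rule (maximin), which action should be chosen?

B

Row minima: A=-140, B=40, C=-100, D=-130
Best worst-case = 40 → B.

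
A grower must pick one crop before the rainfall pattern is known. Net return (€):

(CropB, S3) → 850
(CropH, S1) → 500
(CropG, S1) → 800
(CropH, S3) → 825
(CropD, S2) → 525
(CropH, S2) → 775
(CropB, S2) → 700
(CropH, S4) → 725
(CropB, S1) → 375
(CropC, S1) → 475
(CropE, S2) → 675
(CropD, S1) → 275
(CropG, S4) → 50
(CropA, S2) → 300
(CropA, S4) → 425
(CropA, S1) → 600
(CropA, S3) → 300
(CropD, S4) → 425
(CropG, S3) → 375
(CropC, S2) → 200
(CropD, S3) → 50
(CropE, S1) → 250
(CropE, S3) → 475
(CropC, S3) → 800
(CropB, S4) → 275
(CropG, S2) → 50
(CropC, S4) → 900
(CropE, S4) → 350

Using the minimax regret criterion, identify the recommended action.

Column bests: S1=800, S2=775, S3=850, S4=900.
CropC regrets: 325, 575, 50, 0 → max 575
CropB regrets: 425, 75, 0, 625 → max 625
CropD regrets: 525, 250, 800, 475 → max 800
CropA regrets: 200, 475, 550, 475 → max 550
CropG regrets: 0, 725, 475, 850 → max 850
CropE regrets: 550, 100, 375, 550 → max 550
CropH regrets: 300, 0, 25, 175 → max 300
Smallest max regret = 300 → CropH.

CropH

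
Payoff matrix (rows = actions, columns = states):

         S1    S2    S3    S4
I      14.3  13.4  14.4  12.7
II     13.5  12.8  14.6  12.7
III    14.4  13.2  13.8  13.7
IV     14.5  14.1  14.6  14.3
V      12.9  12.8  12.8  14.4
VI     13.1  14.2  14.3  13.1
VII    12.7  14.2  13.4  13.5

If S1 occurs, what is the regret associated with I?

0.2

Best payoff under S1 is 14.5.
Regret = 14.5 − 14.3 = 0.2.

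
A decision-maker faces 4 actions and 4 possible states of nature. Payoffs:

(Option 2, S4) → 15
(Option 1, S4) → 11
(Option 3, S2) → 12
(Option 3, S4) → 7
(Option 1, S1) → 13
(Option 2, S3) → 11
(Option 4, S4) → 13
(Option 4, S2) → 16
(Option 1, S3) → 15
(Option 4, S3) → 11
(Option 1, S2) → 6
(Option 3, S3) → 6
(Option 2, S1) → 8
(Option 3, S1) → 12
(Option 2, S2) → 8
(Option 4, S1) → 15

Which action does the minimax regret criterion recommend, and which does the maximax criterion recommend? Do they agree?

Column bests: S1=15, S2=16, S3=15, S4=15.
Option 1 regrets: 2, 10, 0, 4 → max 10
Option 2 regrets: 7, 8, 4, 0 → max 8
Option 3 regrets: 3, 4, 9, 8 → max 9
Option 4 regrets: 0, 0, 4, 2 → max 4
Smallest max regret = 4 → Option 4.
Row maxima: Option 1=15, Option 2=15, Option 3=12, Option 4=16
Best best-case = 16 → Option 4.

minimax regret → Option 4; maximax → Option 4 (agree)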